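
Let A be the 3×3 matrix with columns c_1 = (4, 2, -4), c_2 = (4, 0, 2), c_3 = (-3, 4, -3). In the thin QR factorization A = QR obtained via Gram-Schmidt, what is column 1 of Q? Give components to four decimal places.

e_1 = (0.6667, 0.3333, -0.6667)

e_1 = c_1/‖c_1‖ = (4, 2, -4)/6.0000 = (0.6667, 0.3333, -0.6667).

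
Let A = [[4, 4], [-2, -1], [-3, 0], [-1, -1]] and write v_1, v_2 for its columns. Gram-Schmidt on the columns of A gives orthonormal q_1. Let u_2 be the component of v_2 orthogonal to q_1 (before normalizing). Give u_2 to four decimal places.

v_1 = (4, -2, -3, -1); ‖v_1‖ = 5.4772, so q_1 = (0.7303, -0.3651, -0.5477, -0.1826).
q_1·v_2 = 0.7303·4 + (-0.3651)·(-1) + (-0.5477)·0 + (-0.1826)·(-1) = 3.4689.
u_2 = v_2 − 3.4689·q_1 = (1.4667, 0.2667, 1.9000, -0.3667).

u_2 = (1.4667, 0.2667, 1.9000, -0.3667)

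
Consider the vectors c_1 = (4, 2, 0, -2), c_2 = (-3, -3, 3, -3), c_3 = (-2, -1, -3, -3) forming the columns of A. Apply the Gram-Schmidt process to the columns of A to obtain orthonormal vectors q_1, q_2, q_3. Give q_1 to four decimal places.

q_1 = (0.8165, 0.4082, 0.0000, -0.4082)

q_1 = c_1/‖c_1‖ = (4, 2, 0, -2)/4.8990 = (0.8165, 0.4082, 0.0000, -0.4082).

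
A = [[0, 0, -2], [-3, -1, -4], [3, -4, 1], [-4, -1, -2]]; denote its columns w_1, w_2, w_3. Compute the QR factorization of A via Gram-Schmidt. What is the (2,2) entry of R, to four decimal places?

w_1 = (0, -3, 3, -4); ‖w_1‖ = 5.8310, so e_1 = (0.0000, -0.5145, 0.5145, -0.6860).
e_1·w_2 = 0.0000·0 + (-0.5145)·(-1) + 0.5145·(-4) + (-0.6860)·(-1) = -0.8575.
u_2 = w_2 + 0.8575·e_1 = (0.0000, -1.4412, -3.5588, -1.5882).
r_{22} = ‖u_2‖ = 4.1551.

r_{22} = 4.1551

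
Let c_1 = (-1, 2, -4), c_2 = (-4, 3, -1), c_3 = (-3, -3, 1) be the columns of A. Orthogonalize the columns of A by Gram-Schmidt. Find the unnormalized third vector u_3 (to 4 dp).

u_3 = (-2.0000, -3.0000, -1.0000)

q_1 = c_1/‖c_1‖ = (-1, 2, -4)/4.5826 = (-0.2182, 0.4364, -0.8729).
r_{12} = q_1·c_2 = 3.0551.
u_2 = c_2 − 3.0551·q_1 = (-3.3333, 1.6667, 1.6667).
‖u_2‖ = 4.0825, so q_2 = (-0.8165, 0.4082, 0.4082).
r_{13} = q_1·c_3 = -1.5275; r_{23} = q_2·c_3 = 1.6330.
u_3 = c_3 + 1.5275·q_1 − 1.6330·q_2 = (-2.0000, -3.0000, -1.0000).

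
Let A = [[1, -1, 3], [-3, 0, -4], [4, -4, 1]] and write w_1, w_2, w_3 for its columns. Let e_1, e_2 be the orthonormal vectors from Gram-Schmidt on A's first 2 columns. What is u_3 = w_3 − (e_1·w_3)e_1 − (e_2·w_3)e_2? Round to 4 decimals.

u_3 = (2.5882, 0.0000, -0.6471)

w_1 = (1, -3, 4); ‖w_1‖ = 5.0990, so e_1 = (0.1961, -0.5883, 0.7845).
e_1·w_2 = 0.1961·(-1) + (-0.5883)·0 + 0.7845·(-4) = -3.3340.
u_2 = w_2 + 3.3340·e_1 = (-0.3462, -1.9615, -1.3846).
‖u_2‖ = 2.4258, so e_2 = (-0.1427, -0.8086, -0.5708).
e_1·w_3 = 0.1961·3 + (-0.5883)·(-4) + 0.7845·1 = 3.7262; e_2·w_3 = (-0.1427)·3 + (-0.8086)·(-4) + (-0.5708)·1 = 2.2356.
u_3 = w_3 − 3.7262·e_1 − 2.2356·e_2 = (2.5882, 0.0000, -0.6471).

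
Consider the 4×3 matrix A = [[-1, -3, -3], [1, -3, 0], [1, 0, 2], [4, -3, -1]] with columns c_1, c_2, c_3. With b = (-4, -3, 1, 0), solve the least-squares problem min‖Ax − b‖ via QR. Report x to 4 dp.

x = (0.8766, 1.2128, -0.1021)

c_1 = (-1, 1, 1, 4); ‖c_1‖ = 4.3589, so e_1 = (-0.2294, 0.2294, 0.2294, 0.9177).
e_1·c_2 = (-0.2294)·(-3) + 0.2294·(-3) + 0.2294·0 + 0.9177·(-3) = -2.7530.
u_2 = c_2 + 2.7530·e_1 = (-3.6316, -2.3684, 0.6316, -0.4737).
‖u_2‖ = 4.4069, so e_2 = (-0.8241, -0.5374, 0.1433, -0.1075).
e_1·c_3 = (-0.2294)·(-3) + 0.2294·0 + 0.2294·2 + 0.9177·(-1) = 0.2294; e_2·c_3 = (-0.8241)·(-3) + (-0.5374)·0 + 0.1433·2 + (-0.1075)·(-1) = 2.8663.
u_3 = c_3 − 0.2294·e_1 − 2.8663·e_2 = (-0.5854, 1.4878, 1.5366, -0.9024).
‖u_3‖ = 2.3941, so e_3 = (-0.2445, 0.6214, 0.6418, -0.3769).
Qᵀb = (0.4588, 5.0518, -0.2445).
Back-substitute: x_3 = -0.2445/2.3941 = -0.1021.
x_2 = (5.0518 − 2.8663·(-0.1021))/4.4069 = 1.2128.
x_1 = (0.4588 + 2.7530·1.2128 − 0.2294·(-0.1021))/4.3589 = 0.8766.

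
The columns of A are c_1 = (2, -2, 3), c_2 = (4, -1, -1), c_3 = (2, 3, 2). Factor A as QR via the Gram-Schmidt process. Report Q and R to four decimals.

Q = [[0.4851, 0.8170, 0.3119], [-0.4851, -0.0454, 0.8733], [0.7276, -0.5749, 0.3743]], R = [[4.1231, 1.6977, 0.9701], [0.0000, 3.8881, 0.3480], [0.0000, 0.0000, 3.9922]]

e_1 = c_1/‖c_1‖ = (2, -2, 3)/4.1231 = (0.4851, -0.4851, 0.7276).
r_{12} = e_1·c_2 = 1.6977.
u_2 = c_2 − 1.6977·e_1 = (3.1765, -0.1765, -2.2353).
‖u_2‖ = 3.8881, so e_2 = (0.8170, -0.0454, -0.5749).
r_{13} = e_1·c_3 = 0.9701; r_{23} = e_2·c_3 = 0.3480.
u_3 = c_3 − 0.9701·e_1 − 0.3480·e_2 = (1.2451, 3.4864, 1.4942).
‖u_3‖ = 3.9922, so e_3 = (0.3119, 0.8733, 0.3743).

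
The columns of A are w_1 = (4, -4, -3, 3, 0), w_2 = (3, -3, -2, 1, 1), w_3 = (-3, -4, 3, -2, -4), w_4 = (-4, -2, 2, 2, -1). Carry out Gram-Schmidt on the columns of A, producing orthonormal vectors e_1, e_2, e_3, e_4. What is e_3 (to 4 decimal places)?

e_1 = w_1/‖w_1‖ = (4, -4, -3, 3, 0)/7.0711 = (0.5657, -0.5657, -0.4243, 0.4243, 0.0000).
r_{12} = e_1·w_2 = 4.6669.
u_2 = w_2 − 4.6669·e_1 = (0.3600, -0.3600, -0.0200, -0.9800, 1.0000).
‖u_2‖ = 1.4900, so e_2 = (0.2416, -0.2416, -0.0134, -0.6577, 0.6712).
r_{13} = e_1·w_3 = -1.5556; r_{23} = e_2·w_3 = -1.1678.
u_3 = w_3 + 1.5556·e_1 + 1.1678·e_2 = (-1.8378, -5.1622, 2.3243, -2.1081, -3.2162).
‖u_3‖ = 7.0863, so e_3 = (-0.2593, -0.7285, 0.3280, -0.2975, -0.4539).

e_3 = (-0.2593, -0.7285, 0.3280, -0.2975, -0.4539)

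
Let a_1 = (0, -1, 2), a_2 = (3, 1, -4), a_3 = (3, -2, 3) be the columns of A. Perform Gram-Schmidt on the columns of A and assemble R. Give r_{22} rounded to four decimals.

r_{22} = 3.1305

a_1 = (0, -1, 2); ‖a_1‖ = 2.2361, so q_1 = (0.0000, -0.4472, 0.8944).
q_1·a_2 = 0.0000·3 + (-0.4472)·1 + 0.8944·(-4) = -4.0249.
u_2 = a_2 + 4.0249·q_1 = (3.0000, -0.8000, -0.4000).
r_{22} = ‖u_2‖ = 3.1305.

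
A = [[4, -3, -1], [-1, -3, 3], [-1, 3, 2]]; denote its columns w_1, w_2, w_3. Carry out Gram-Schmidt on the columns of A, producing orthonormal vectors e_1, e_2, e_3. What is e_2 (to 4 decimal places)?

w_1 = (4, -1, -1); ‖w_1‖ = 4.2426, so e_1 = (0.9428, -0.2357, -0.2357).
e_1·w_2 = 0.9428·(-3) + (-0.2357)·(-3) + (-0.2357)·3 = -2.8284.
u_2 = w_2 + 2.8284·e_1 = (-0.3333, -3.6667, 2.3333).
‖u_2‖ = 4.3589, so e_2 = (-0.0765, -0.8412, 0.5353).

e_2 = (-0.0765, -0.8412, 0.5353)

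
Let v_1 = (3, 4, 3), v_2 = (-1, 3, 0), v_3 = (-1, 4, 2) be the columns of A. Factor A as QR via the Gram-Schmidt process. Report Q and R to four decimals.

Q = [[0.5145, -0.6500, -0.5592], [0.6860, 0.7033, -0.1864], [0.5145, -0.2877, 0.8078]], R = [[5.8310, 1.5435, 3.2585], [0.0000, 2.7600, 2.8879], [0.0000, 0.0000, 1.4292]]

q_1 = v_1/‖v_1‖ = (3, 4, 3)/5.8310 = (0.5145, 0.6860, 0.5145).
r_{12} = q_1·v_2 = 1.5435.
u_2 = v_2 − 1.5435·q_1 = (-1.7941, 1.9412, -0.7941).
‖u_2‖ = 2.7600, so q_2 = (-0.6500, 0.7033, -0.2877).
r_{13} = q_1·v_3 = 3.2585; r_{23} = q_2·v_3 = 2.8879.
u_3 = v_3 − 3.2585·q_1 − 2.8879·q_2 = (-0.7992, -0.2664, 1.1544).
‖u_3‖ = 1.4292, so q_3 = (-0.5592, -0.1864, 0.8078).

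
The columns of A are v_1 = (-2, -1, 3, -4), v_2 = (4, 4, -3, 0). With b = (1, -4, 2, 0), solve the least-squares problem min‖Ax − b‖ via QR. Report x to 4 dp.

x = (-0.0634, -0.4715)

v_1 = (-2, -1, 3, -4); ‖v_1‖ = 5.4772, so e_1 = (-0.3651, -0.1826, 0.5477, -0.7303).
e_1·v_2 = (-0.3651)·4 + (-0.1826)·4 + 0.5477·(-3) + (-0.7303)·0 = -3.8341.
u_2 = v_2 + 3.8341·e_1 = (2.6000, 3.3000, -0.9000, -2.8000).
‖u_2‖ = 5.1284, so e_2 = (0.5070, 0.6435, -0.1755, -0.5460).
Qᵀb = (1.4606, -2.4179).
Back-substitute: x_2 = -2.4179/5.1284 = -0.4715.
x_1 = (1.4606 + 3.8341·(-0.4715))/5.4772 = -0.0634.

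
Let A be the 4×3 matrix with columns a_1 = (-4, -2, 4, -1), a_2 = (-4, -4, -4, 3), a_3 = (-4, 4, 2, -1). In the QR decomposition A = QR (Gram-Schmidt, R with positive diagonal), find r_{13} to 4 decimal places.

a_1 = (-4, -2, 4, -1); ‖a_1‖ = 6.0828, so e_1 = (-0.6576, -0.3288, 0.6576, -0.1644).
r_{13} = e_1·a_3 = 2.7948.

r_{13} = 2.7948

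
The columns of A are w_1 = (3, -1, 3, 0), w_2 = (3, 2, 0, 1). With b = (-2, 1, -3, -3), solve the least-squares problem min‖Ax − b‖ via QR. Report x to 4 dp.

w_1 = (3, -1, 3, 0); ‖w_1‖ = 4.3589, so e_1 = (0.6882, -0.2294, 0.6882, 0.0000).
e_1·w_2 = 0.6882·3 + (-0.2294)·2 + 0.6882·0 + 0.0000·1 = 1.6059.
u_2 = w_2 − 1.6059·e_1 = (1.8947, 2.3684, -1.1053, 1.0000).
‖u_2‖ = 3.3795, so e_2 = (0.5607, 0.7008, -0.3270, 0.2959).
Qᵀb = (-3.6707, -0.3270).
Back-substitute: x_2 = -0.3270/3.3795 = -0.0968.
x_1 = (-3.6707 − 1.6059·(-0.0968))/4.3589 = -0.8065.

x = (-0.8065, -0.0968)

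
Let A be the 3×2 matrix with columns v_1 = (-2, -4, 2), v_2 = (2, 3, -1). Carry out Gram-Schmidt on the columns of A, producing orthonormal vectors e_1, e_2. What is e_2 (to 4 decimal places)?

e_2 = (0.7071, 0.0000, 0.7071)

v_1 = (-2, -4, 2); ‖v_1‖ = 4.8990, so e_1 = (-0.4082, -0.8165, 0.4082).
e_1·v_2 = (-0.4082)·2 + (-0.8165)·3 + 0.4082·(-1) = -3.6742.
u_2 = v_2 + 3.6742·e_1 = (0.5000, 0.0000, 0.5000).
‖u_2‖ = 0.7071, so e_2 = (0.7071, 0.0000, 0.7071).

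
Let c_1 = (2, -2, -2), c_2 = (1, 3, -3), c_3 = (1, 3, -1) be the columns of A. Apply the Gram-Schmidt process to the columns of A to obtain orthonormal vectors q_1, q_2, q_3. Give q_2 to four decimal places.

q_2 = (0.1543, 0.7715, -0.6172)

q_1 = c_1/‖c_1‖ = (2, -2, -2)/3.4641 = (0.5774, -0.5774, -0.5774).
r_{12} = q_1·c_2 = 0.5774.
u_2 = c_2 − 0.5774·q_1 = (0.6667, 3.3333, -2.6667).
‖u_2‖ = 4.3205, so q_2 = (0.1543, 0.7715, -0.6172).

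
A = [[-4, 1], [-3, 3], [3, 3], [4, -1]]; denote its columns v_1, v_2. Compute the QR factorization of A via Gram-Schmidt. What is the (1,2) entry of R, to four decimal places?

r_{12} = -1.1314

v_1 = (-4, -3, 3, 4); ‖v_1‖ = 7.0711, so e_1 = (-0.5657, -0.4243, 0.4243, 0.5657).
r_{12} = e_1·v_2 = -1.1314.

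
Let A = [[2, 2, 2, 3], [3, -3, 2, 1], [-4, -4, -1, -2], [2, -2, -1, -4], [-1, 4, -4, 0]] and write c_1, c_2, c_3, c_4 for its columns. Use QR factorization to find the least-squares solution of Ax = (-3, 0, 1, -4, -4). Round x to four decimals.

x = (-0.8829, -0.0650, 1.0134, -0.0002)

c_1 = (2, 3, -4, 2, -1); ‖c_1‖ = 5.8310, so q_1 = (0.3430, 0.5145, -0.6860, 0.3430, -0.1715).
q_1·c_2 = 0.3430·2 + 0.5145·(-3) + (-0.6860)·(-4) + 0.3430·(-2) + (-0.1715)·4 = 0.5145.
u_2 = c_2 − 0.5145·q_1 = (1.8235, -3.2647, -3.6471, -2.1765, 4.0882).
‖u_2‖ = 6.9811, so q_2 = (0.2612, -0.4677, -0.5224, -0.3118, 0.5856).
q_1·c_3 = 0.3430·2 + 0.5145·2 + (-0.6860)·(-1) + 0.3430·(-1) + (-0.1715)·(-4) = 2.7440; q_2·c_3 = 0.2612·2 + (-0.4677)·2 + (-0.5224)·(-1) + (-0.3118)·(-1) + 0.5856·(-4) = -1.9212.
u_3 = c_3 − 2.7440·q_1 + 1.9212·q_2 = (1.5607, -0.3102, -0.1213, -2.5401, -2.4043).
‖u_3‖ = 3.8444, so q_3 = (0.4060, -0.0807, -0.0316, -0.6607, -0.6254).
q_1·c_4 = 0.3430·3 + 0.5145·1 + (-0.6860)·(-2) + 0.3430·(-4) + (-0.1715)·0 = 1.5435; q_2·c_4 = 0.2612·3 + (-0.4677)·1 + (-0.5224)·(-2) + (-0.3118)·(-4) + 0.5856·0 = 2.6079; q_3·c_4 = 0.4060·3 + (-0.0807)·1 + (-0.0316)·(-2) + (-0.6607)·(-4) + (-0.6254)·0 = 3.8432.
u_4 = c_4 − 1.5435·q_1 − 2.6079·q_2 − 3.8432·q_3 = (0.2292, 1.7356, 0.5425, -1.1771, 1.1410).
‖u_4‖ = 2.4590, so q_4 = (0.0932, 0.7058, 0.2206, -0.4787, 0.4640).
Qᵀb = (-2.4010, -2.4015, 3.8951, -0.0005).
Back-substitute: x_4 = -0.0005/2.4590 = -0.0002.
x_3 = (3.8951 − 3.8432·(-0.0002))/3.8444 = 1.0134.
x_2 = (-2.4015 + 1.9212·1.0134 − 2.6079·(-0.0002))/6.9811 = -0.0650.
x_1 = (-2.4010 − 0.5145·(-0.0650) − 2.7440·1.0134 − 1.5435·(-0.0002))/5.8310 = -0.8829.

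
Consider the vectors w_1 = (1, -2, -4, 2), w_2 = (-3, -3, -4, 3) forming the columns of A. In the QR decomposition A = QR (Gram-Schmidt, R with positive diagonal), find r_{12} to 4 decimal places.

r_{12} = 5.0000

w_1 = (1, -2, -4, 2); ‖w_1‖ = 5.0000, so e_1 = (0.2000, -0.4000, -0.8000, 0.4000).
r_{12} = e_1·w_2 = 5.0000.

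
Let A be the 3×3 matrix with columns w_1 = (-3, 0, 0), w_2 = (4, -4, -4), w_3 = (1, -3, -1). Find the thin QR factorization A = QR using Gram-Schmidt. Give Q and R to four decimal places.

w_1 = (-3, 0, 0); ‖w_1‖ = 3.0000, so e_1 = (-1.0000, 0.0000, 0.0000).
e_1·w_2 = (-1.0000)·4 + 0.0000·(-4) + 0.0000·(-4) = -4.0000.
u_2 = w_2 + 4.0000·e_1 = (0.0000, -4.0000, -4.0000).
‖u_2‖ = 5.6569, so e_2 = (0.0000, -0.7071, -0.7071).
e_1·w_3 = (-1.0000)·1 + 0.0000·(-3) + 0.0000·(-1) = -1.0000; e_2·w_3 = 0.0000·1 + (-0.7071)·(-3) + (-0.7071)·(-1) = 2.8284.
u_3 = w_3 + 1.0000·e_1 − 2.8284·e_2 = (0.0000, -1.0000, 1.0000).
‖u_3‖ = 1.4142, so e_3 = (0.0000, -0.7071, 0.7071).

Q = [[-1.0000, 0.0000, 0.0000], [0.0000, -0.7071, -0.7071], [0.0000, -0.7071, 0.7071]], R = [[3.0000, -4.0000, -1.0000], [0.0000, 5.6569, 2.8284], [0.0000, 0.0000, 1.4142]]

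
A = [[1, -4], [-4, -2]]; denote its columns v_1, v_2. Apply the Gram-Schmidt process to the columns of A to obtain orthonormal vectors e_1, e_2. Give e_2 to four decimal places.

v_1 = (1, -4); ‖v_1‖ = 4.1231, so e_1 = (0.2425, -0.9701).
e_1·v_2 = 0.2425·(-4) + (-0.9701)·(-2) = 0.9701.
u_2 = v_2 − 0.9701·e_1 = (-4.2353, -1.0588).
‖u_2‖ = 4.3656, so e_2 = (-0.9701, -0.2425).

e_2 = (-0.9701, -0.2425)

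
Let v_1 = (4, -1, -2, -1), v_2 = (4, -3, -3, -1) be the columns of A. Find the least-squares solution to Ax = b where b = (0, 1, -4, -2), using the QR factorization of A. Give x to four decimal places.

x = (0.3085, 0.0851)

v_1 = (4, -1, -2, -1); ‖v_1‖ = 4.6904, so q_1 = (0.8528, -0.2132, -0.4264, -0.2132).
q_1·v_2 = 0.8528·4 + (-0.2132)·(-3) + (-0.4264)·(-3) + (-0.2132)·(-1) = 5.5432.
u_2 = v_2 − 5.5432·q_1 = (-0.7273, -1.8182, -0.6364, 0.1818).
‖u_2‖ = 2.0671, so q_2 = (-0.3518, -0.8796, -0.3079, 0.0880).
Qᵀb = (1.9188, 0.1759).
Back-substitute: x_2 = 0.1759/2.0671 = 0.0851.
x_1 = (1.9188 − 5.5432·0.0851)/4.6904 = 0.3085.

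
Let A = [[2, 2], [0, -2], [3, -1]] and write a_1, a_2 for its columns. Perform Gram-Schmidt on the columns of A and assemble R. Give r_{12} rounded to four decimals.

r_{12} = 0.2774

q_1 = a_1/‖a_1‖ = (2, 0, 3)/3.6056 = (0.5547, 0.0000, 0.8321).
r_{12} = q_1·a_2 = 0.2774.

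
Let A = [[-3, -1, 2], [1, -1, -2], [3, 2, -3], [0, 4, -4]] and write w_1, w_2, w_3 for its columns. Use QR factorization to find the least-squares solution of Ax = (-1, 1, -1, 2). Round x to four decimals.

x = (-0.4167, -0.1894, -0.6136)

q_1 = w_1/‖w_1‖ = (-3, 1, 3, 0)/4.3589 = (-0.6882, 0.2294, 0.6882, 0.0000).
r_{12} = q_1·w_2 = 1.8353.
u_2 = w_2 − 1.8353·q_1 = (0.2632, -1.4211, 0.7368, 4.0000).
‖u_2‖ = 4.3164, so q_2 = (0.0610, -0.3292, 0.1707, 0.9267).
r_{13} = q_1·w_3 = -3.9001; r_{23} = q_2·w_3 = -3.4385.
u_3 = w_3 + 3.9001·q_1 + 3.4385·q_2 = (-0.4746, -2.2373, 0.2712, -0.8136).
‖u_3‖ = 2.4426, so q_3 = (-0.1943, -0.9160, 0.1110, -0.3331).
Qᵀb = (0.2294, 1.2925, -1.4988).
Back-substitute: x_3 = -1.4988/2.4426 = -0.6136.
x_2 = (1.2925 + 3.4385·(-0.6136))/4.3164 = -0.1894.
x_1 = (0.2294 − 1.8353·(-0.1894) + 3.9001·(-0.6136))/4.3589 = -0.4167.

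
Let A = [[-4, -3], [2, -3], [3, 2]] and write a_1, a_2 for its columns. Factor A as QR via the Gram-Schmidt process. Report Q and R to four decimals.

Q = [[-0.7428, -0.3258], [0.3714, -0.9274], [0.5571, 0.1838]], R = [[5.3852, 2.2283], [0.0000, 4.1273]]

a_1 = (-4, 2, 3); ‖a_1‖ = 5.3852, so e_1 = (-0.7428, 0.3714, 0.5571).
e_1·a_2 = (-0.7428)·(-3) + 0.3714·(-3) + 0.5571·2 = 2.2283.
u_2 = a_2 − 2.2283·e_1 = (-1.3448, -3.8276, 0.7586).
‖u_2‖ = 4.1273, so e_2 = (-0.3258, -0.9274, 0.1838).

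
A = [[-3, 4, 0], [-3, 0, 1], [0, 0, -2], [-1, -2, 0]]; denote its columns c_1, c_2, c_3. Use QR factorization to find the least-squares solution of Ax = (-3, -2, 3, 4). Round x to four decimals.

x = (-0.3115, -1.1557, -1.7869)

c_1 = (-3, -3, 0, -1); ‖c_1‖ = 4.3589, so q_1 = (-0.6882, -0.6882, 0.0000, -0.2294).
q_1·c_2 = (-0.6882)·4 + (-0.6882)·0 + 0.0000·0 + (-0.2294)·(-2) = -2.2942.
u_2 = c_2 + 2.2942·q_1 = (2.4211, -1.5789, 0.0000, -2.5263).
‖u_2‖ = 3.8389, so q_2 = (0.6307, -0.4113, 0.0000, -0.6581).
q_1·c_3 = (-0.6882)·0 + (-0.6882)·1 + 0.0000·(-2) + (-0.2294)·0 = -0.6882; q_2·c_3 = 0.6307·0 + (-0.4113)·1 + 0.0000·(-2) + (-0.6581)·0 = -0.4113.
u_3 = c_3 + 0.6882·q_1 + 0.4113·q_2 = (-0.2143, 0.3571, -2.0000, -0.4286).
‖u_3‖ = 2.0874, so q_3 = (-0.1027, 0.1711, -0.9581, -0.2053).
Qᵀb = (2.5236, -3.7018, -3.7299).
Back-substitute: x_3 = -3.7299/2.0874 = -1.7869.
x_2 = (-3.7018 + 0.4113·(-1.7869))/3.8389 = -1.1557.
x_1 = (2.5236 + 2.2942·(-1.1557) + 0.6882·(-1.7869))/4.3589 = -0.3115.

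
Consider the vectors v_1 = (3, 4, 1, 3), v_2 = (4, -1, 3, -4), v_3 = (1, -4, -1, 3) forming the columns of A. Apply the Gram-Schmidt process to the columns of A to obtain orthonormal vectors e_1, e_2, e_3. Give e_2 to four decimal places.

e_2 = (0.6307, -0.1367, 0.4675, -0.6042)

e_1 = v_1/‖v_1‖ = (3, 4, 1, 3)/5.9161 = (0.5071, 0.6761, 0.1690, 0.5071).
r_{12} = e_1·v_2 = -0.1690.
u_2 = v_2 + 0.1690·e_1 = (4.0857, -0.8857, 3.0286, -3.9143).
‖u_2‖ = 6.4785, so e_2 = (0.6307, -0.1367, 0.4675, -0.6042).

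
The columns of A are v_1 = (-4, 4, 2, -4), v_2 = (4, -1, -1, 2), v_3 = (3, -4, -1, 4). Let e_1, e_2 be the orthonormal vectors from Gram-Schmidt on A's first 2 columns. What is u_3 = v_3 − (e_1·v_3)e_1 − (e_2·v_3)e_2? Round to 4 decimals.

u_3 = (0.0164, -0.0328, 0.8197, 0.3607)

v_1 = (-4, 4, 2, -4); ‖v_1‖ = 7.2111, so e_1 = (-0.5547, 0.5547, 0.2774, -0.5547).
e_1·v_2 = (-0.5547)·4 + 0.5547·(-1) + 0.2774·(-1) + (-0.5547)·2 = -4.1603.
u_2 = v_2 + 4.1603·e_1 = (1.6923, 1.3077, 0.1538, -0.3077).
‖u_2‖ = 2.1662, so e_2 = (0.7812, 0.6037, 0.0710, -0.1420).
e_1·v_3 = (-0.5547)·3 + 0.5547·(-4) + 0.2774·(-1) + (-0.5547)·4 = -6.3791; e_2·v_3 = 0.7812·3 + 0.6037·(-4) + 0.0710·(-1) + (-0.1420)·4 = -0.7102.
u_3 = v_3 + 6.3791·e_1 + 0.7102·e_2 = (0.0164, -0.0328, 0.8197, 0.3607).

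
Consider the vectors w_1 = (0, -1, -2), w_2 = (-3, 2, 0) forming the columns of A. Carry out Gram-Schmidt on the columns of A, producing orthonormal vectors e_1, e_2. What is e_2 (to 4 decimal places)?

e_2 = (-0.8589, 0.4581, -0.2290)

e_1 = w_1/‖w_1‖ = (0, -1, -2)/2.2361 = (0.0000, -0.4472, -0.8944).
r_{12} = e_1·w_2 = -0.8944.
u_2 = w_2 + 0.8944·e_1 = (-3.0000, 1.6000, -0.8000).
‖u_2‖ = 3.4928, so e_2 = (-0.8589, 0.4581, -0.2290).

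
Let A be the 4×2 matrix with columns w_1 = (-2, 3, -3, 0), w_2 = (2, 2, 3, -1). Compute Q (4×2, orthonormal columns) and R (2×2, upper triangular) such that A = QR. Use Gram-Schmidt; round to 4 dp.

Q = [[-0.4264, 0.3434], [0.6396, 0.7439], [-0.6396, 0.5150], [0.0000, -0.2518]], R = [[4.6904, -1.4924], [0.0000, 3.9715]]

q_1 = w_1/‖w_1‖ = (-2, 3, -3, 0)/4.6904 = (-0.4264, 0.6396, -0.6396, 0.0000).
r_{12} = q_1·w_2 = -1.4924.
u_2 = w_2 + 1.4924·q_1 = (1.3636, 2.9545, 2.0455, -1.0000).
‖u_2‖ = 3.9715, so q_2 = (0.3434, 0.7439, 0.5150, -0.2518).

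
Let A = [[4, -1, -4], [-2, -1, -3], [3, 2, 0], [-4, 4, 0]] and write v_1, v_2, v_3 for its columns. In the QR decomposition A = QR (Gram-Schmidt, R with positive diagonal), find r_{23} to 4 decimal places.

r_{23} = 0.9994

e_1 = v_1/‖v_1‖ = (4, -2, 3, -4)/6.7082 = (0.5963, -0.2981, 0.4472, -0.5963).
r_{12} = e_1·v_2 = -1.7889.
u_2 = v_2 + 1.7889·e_1 = (0.0667, -1.5333, 2.8000, 2.9333).
‖u_2‖ = 4.3359, so e_2 = (0.0154, -0.3536, 0.6458, 0.6765).
r_{23} = e_2·v_3 = 0.9994.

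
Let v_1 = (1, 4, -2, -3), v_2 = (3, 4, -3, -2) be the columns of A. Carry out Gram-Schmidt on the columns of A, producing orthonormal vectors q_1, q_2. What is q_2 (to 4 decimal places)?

q_2 = (0.8051, -0.0546, -0.3821, 0.4503)

v_1 = (1, 4, -2, -3); ‖v_1‖ = 5.4772, so q_1 = (0.1826, 0.7303, -0.3651, -0.5477).
q_1·v_2 = 0.1826·3 + 0.7303·4 + (-0.3651)·(-3) + (-0.5477)·(-2) = 5.6598.
u_2 = v_2 − 5.6598·q_1 = (1.9667, -0.1333, -0.9333, 1.1000).
‖u_2‖ = 2.4427, so q_2 = (0.8051, -0.0546, -0.3821, 0.4503).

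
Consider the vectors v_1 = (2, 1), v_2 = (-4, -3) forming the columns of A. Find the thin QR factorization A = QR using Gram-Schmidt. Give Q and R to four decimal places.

Q = [[0.8944, 0.4472], [0.4472, -0.8944]], R = [[2.2361, -4.9193], [0.0000, 0.8944]]

v_1 = (2, 1); ‖v_1‖ = 2.2361, so q_1 = (0.8944, 0.4472).
q_1·v_2 = 0.8944·(-4) + 0.4472·(-3) = -4.9193.
u_2 = v_2 + 4.9193·q_1 = (0.4000, -0.8000).
‖u_2‖ = 0.8944, so q_2 = (0.4472, -0.8944).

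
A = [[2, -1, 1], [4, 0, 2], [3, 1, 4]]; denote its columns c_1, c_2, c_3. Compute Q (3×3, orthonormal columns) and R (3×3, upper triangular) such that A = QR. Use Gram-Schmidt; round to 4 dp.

Q = [[0.3714, -0.7625, 0.5298], [0.7428, -0.0984, -0.6623], [0.5571, 0.6395, 0.5298]], R = [[5.3852, 0.1857, 4.0853], [0.0000, 1.4020, 1.5987], [0.0000, 0.0000, 1.3245]]

q_1 = c_1/‖c_1‖ = (2, 4, 3)/5.3852 = (0.3714, 0.7428, 0.5571).
r_{12} = q_1·c_2 = 0.1857.
u_2 = c_2 − 0.1857·q_1 = (-1.0690, -0.1379, 0.8966).
‖u_2‖ = 1.4020, so q_2 = (-0.7625, -0.0984, 0.6395).
r_{13} = q_1·c_3 = 4.0853; r_{23} = q_2·c_3 = 1.5987.
u_3 = c_3 − 4.0853·q_1 − 1.5987·q_2 = (0.7018, -0.8772, 0.7018).
‖u_3‖ = 1.3245, so q_3 = (0.5298, -0.6623, 0.5298).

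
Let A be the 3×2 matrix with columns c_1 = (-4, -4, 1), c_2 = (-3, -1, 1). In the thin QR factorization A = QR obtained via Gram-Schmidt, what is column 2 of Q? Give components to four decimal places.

q_1 = c_1/‖c_1‖ = (-4, -4, 1)/5.7446 = (-0.6963, -0.6963, 0.1741).
r_{12} = q_1·c_2 = 2.9593.
u_2 = c_2 − 2.9593·q_1 = (-0.9394, 1.0606, 0.4848).
‖u_2‖ = 1.4975, so q_2 = (-0.6273, 0.7083, 0.3238).

q_2 = (-0.6273, 0.7083, 0.3238)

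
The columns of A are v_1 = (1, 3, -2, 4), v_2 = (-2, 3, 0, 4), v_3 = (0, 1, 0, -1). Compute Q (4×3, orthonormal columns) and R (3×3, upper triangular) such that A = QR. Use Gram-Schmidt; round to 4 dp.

e_1 = v_1/‖v_1‖ = (1, 3, -2, 4)/5.4772 = (0.1826, 0.5477, -0.3651, 0.7303).
r_{12} = e_1·v_2 = 4.1992.
u_2 = v_2 − 4.1992·e_1 = (-2.7667, 0.7000, 1.5333, 0.9333).
‖u_2‖ = 3.3714, so e_2 = (-0.8206, 0.2076, 0.4548, 0.2768).
r_{13} = e_1·v_3 = -0.1826; r_{23} = e_2·v_3 = -0.0692.
u_3 = v_3 + 0.1826·e_1 + 0.0692·e_2 = (-0.0235, 1.1144, -0.0352, -0.8475).
‖u_3‖ = 1.4007, so e_3 = (-0.0167, 0.7956, -0.0251, -0.6051).

Q = [[0.1826, -0.8206, -0.0167], [0.5477, 0.2076, 0.7956], [-0.3651, 0.4548, -0.0251], [0.7303, 0.2768, -0.6051]], R = [[5.4772, 4.1992, -0.1826], [0.0000, 3.3714, -0.0692], [0.0000, 0.0000, 1.4007]]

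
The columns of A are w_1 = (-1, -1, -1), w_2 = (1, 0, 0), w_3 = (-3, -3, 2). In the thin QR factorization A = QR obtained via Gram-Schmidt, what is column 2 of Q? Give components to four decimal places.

w_1 = (-1, -1, -1); ‖w_1‖ = 1.7321, so e_1 = (-0.5774, -0.5774, -0.5774).
e_1·w_2 = (-0.5774)·1 + (-0.5774)·0 + (-0.5774)·0 = -0.5774.
u_2 = w_2 + 0.5774·e_1 = (0.6667, -0.3333, -0.3333).
‖u_2‖ = 0.8165, so e_2 = (0.8165, -0.4082, -0.4082).

e_2 = (0.8165, -0.4082, -0.4082)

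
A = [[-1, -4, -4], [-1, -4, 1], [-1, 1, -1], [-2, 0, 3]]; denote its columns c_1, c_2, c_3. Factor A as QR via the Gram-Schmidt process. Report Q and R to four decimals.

q_1 = c_1/‖c_1‖ = (-1, -1, -1, -2)/2.6458 = (-0.3780, -0.3780, -0.3780, -0.7559).
r_{12} = q_1·c_2 = 2.6458.
u_2 = c_2 − 2.6458·q_1 = (-3.0000, -3.0000, 2.0000, 2.0000).
‖u_2‖ = 5.0990, so q_2 = (-0.5883, -0.5883, 0.3922, 0.3922).
r_{13} = q_1·c_3 = -0.7559; r_{23} = q_2·c_3 = 2.5495.
u_3 = c_3 + 0.7559·q_1 − 2.5495·q_2 = (-2.7857, 2.2143, -2.2857, 1.4286).
‖u_3‖ = 4.4641, so q_3 = (-0.6240, 0.4960, -0.5120, 0.3200).

Q = [[-0.3780, -0.5883, -0.6240], [-0.3780, -0.5883, 0.4960], [-0.3780, 0.3922, -0.5120], [-0.7559, 0.3922, 0.3200]], R = [[2.6458, 2.6458, -0.7559], [0.0000, 5.0990, 2.5495], [0.0000, 0.0000, 4.4641]]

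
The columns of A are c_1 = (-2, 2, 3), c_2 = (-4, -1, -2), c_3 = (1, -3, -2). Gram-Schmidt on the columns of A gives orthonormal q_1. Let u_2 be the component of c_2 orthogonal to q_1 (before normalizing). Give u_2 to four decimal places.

c_1 = (-2, 2, 3); ‖c_1‖ = 4.1231, so q_1 = (-0.4851, 0.4851, 0.7276).
q_1·c_2 = (-0.4851)·(-4) + 0.4851·(-1) + 0.7276·(-2) = 0.0000.
u_2 = c_2 + 0.0000·q_1 = (-4.0000, -1.0000, -2.0000).

u_2 = (-4.0000, -1.0000, -2.0000)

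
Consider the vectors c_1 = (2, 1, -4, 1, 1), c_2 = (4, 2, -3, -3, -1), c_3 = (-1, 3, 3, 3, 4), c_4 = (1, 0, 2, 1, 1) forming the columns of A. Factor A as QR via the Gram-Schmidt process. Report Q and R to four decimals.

Q = [[0.4170, 0.4878, 0.1765, 0.7438], [0.2085, 0.2439, 0.7081, -0.4788], [-0.8341, 0.0261, 0.4238, 0.3435], [0.2085, -0.7578, 0.1085, 0.3109], [0.2085, -0.3571, 0.5254, 0.0543]], R = [[4.7958, 3.7533, -0.8341, -0.8341], [0.0000, 4.9913, -3.3798, -0.5749], [0.0000, 0.0000, 5.6464, 1.6579], [0.0000, 0.0000, 0.0000, 1.7959]]

e_1 = c_1/‖c_1‖ = (2, 1, -4, 1, 1)/4.7958 = (0.4170, 0.2085, -0.8341, 0.2085, 0.2085).
r_{12} = e_1·c_2 = 3.7533.
u_2 = c_2 − 3.7533·e_1 = (2.4348, 1.2174, 0.1304, -3.7826, -1.7826).
‖u_2‖ = 4.9913, so e_2 = (0.4878, 0.2439, 0.0261, -0.7578, -0.3571).
r_{13} = e_1·c_3 = -0.8341; r_{23} = e_2·c_3 = -3.3798.
u_3 = c_3 + 0.8341·e_1 + 3.3798·e_2 = (0.9965, 3.9983, 2.3927, 0.6126, 2.9668).
‖u_3‖ = 5.6464, so e_3 = (0.1765, 0.7081, 0.4238, 0.1085, 0.5254).
r_{14} = e_1·c_4 = -0.8341; r_{24} = e_2·c_4 = -0.5749; r_{34} = e_3·c_4 = 1.6579.
u_4 = c_4 + 0.8341·e_1 + 0.5749·e_2 − 1.6579·e_3 = (1.3357, -0.8599, 0.6168, 0.5584, 0.0974).
‖u_4‖ = 1.7959, so e_4 = (0.7438, -0.4788, 0.3435, 0.3109, 0.0543).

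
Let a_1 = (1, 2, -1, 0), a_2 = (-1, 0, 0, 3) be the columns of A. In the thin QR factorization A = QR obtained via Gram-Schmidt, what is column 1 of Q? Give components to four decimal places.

q_1 = (0.4082, 0.8165, -0.4082, 0.0000)

q_1 = a_1/‖a_1‖ = (1, 2, -1, 0)/2.4495 = (0.4082, 0.8165, -0.4082, 0.0000).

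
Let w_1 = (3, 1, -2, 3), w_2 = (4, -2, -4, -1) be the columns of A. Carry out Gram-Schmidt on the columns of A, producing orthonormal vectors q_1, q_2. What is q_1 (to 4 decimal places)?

q_1 = w_1/‖w_1‖ = (3, 1, -2, 3)/4.7958 = (0.6255, 0.2085, -0.4170, 0.6255).

q_1 = (0.6255, 0.2085, -0.4170, 0.6255)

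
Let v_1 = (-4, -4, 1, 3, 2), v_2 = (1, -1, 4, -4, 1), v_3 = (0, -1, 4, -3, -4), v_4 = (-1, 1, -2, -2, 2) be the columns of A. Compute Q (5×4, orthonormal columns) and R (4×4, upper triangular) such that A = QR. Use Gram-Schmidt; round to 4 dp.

Q = [[-0.5898, 0.0818, -0.2294, -0.6591], [-0.5898, -0.2601, -0.1487, 0.0981], [0.1474, 0.7061, 0.2713, -0.4254], [0.4423, -0.6169, 0.0205, -0.6123], [0.2949, 0.2155, -0.9226, 0.0093]], R = [[6.7823, -0.8847, -1.3270, -0.5898], [0.0000, 5.8496, 4.0731, -0.0892], [0.0000, 0.0000, 4.8630, -2.3482], [0.0000, 0.0000, 0.0000, 2.8513]]

v_1 = (-4, -4, 1, 3, 2); ‖v_1‖ = 6.7823, so e_1 = (-0.5898, -0.5898, 0.1474, 0.4423, 0.2949).
e_1·v_2 = (-0.5898)·1 + (-0.5898)·(-1) + 0.1474·4 + 0.4423·(-4) + 0.2949·1 = -0.8847.
u_2 = v_2 + 0.8847·e_1 = (0.4783, -1.5217, 4.1304, -3.6087, 1.2609).
‖u_2‖ = 5.8496, so e_2 = (0.0818, -0.2601, 0.7061, -0.6169, 0.2155).
e_1·v_3 = (-0.5898)·0 + (-0.5898)·(-1) + 0.1474·4 + 0.4423·(-3) + 0.2949·(-4) = -1.3270; e_2·v_3 = 0.0818·0 + (-0.2601)·(-1) + 0.7061·4 + (-0.6169)·(-3) + 0.2155·(-4) = 4.0731.
u_3 = v_3 + 1.3270·e_1 − 4.0731·e_2 = (-1.1156, -0.7230, 1.3196, 0.0997, -4.4867).
‖u_3‖ = 4.8630, so e_3 = (-0.2294, -0.1487, 0.2713, 0.0205, -0.9226).
e_1·v_4 = (-0.5898)·(-1) + (-0.5898)·1 + 0.1474·(-2) + 0.4423·(-2) + 0.2949·2 = -0.5898; e_2·v_4 = 0.0818·(-1) + (-0.2601)·1 + 0.7061·(-2) + (-0.6169)·(-2) + 0.2155·2 = -0.0892; e_3·v_4 = (-0.2294)·(-1) + (-0.1487)·1 + 0.2713·(-2) + 0.0205·(-2) + (-0.9226)·2 = -2.3482.
u_4 = v_4 + 0.5898·e_1 + 0.0892·e_2 + 2.3482·e_3 = (-1.8792, 0.2799, -1.2129, -1.7460, 0.0267).
‖u_4‖ = 2.8513, so e_4 = (-0.6591, 0.0981, -0.4254, -0.6123, 0.0093).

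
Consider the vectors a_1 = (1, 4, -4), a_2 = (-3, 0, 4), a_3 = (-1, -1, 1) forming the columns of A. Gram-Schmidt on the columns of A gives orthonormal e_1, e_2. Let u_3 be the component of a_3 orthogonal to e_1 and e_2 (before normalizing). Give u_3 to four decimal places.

u_3 = (-0.4138, -0.2069, -0.3103)

a_1 = (1, 4, -4); ‖a_1‖ = 5.7446, so e_1 = (0.1741, 0.6963, -0.6963).
e_1·a_2 = 0.1741·(-3) + 0.6963·0 + (-0.6963)·4 = -3.3075.
u_2 = a_2 + 3.3075·e_1 = (-2.4242, 2.3030, 1.6970).
‖u_2‖ = 3.7497, so e_2 = (-0.6465, 0.6142, 0.4526).
e_1·a_3 = 0.1741·(-1) + 0.6963·(-1) + (-0.6963)·1 = -1.5667; e_2·a_3 = (-0.6465)·(-1) + 0.6142·(-1) + 0.4526·1 = 0.4849.
u_3 = a_3 + 1.5667·e_1 − 0.4849·e_2 = (-0.4138, -0.2069, -0.3103).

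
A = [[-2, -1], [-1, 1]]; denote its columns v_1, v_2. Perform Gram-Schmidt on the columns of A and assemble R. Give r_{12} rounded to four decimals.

q_1 = v_1/‖v_1‖ = (-2, -1)/2.2361 = (-0.8944, -0.4472).
r_{12} = q_1·v_2 = 0.4472.

r_{12} = 0.4472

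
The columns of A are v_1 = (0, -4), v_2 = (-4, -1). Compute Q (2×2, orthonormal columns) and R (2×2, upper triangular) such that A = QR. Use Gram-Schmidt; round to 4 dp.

Q = [[0.0000, -1.0000], [-1.0000, 0.0000]], R = [[4.0000, 1.0000], [0.0000, 4.0000]]

v_1 = (0, -4); ‖v_1‖ = 4.0000, so e_1 = (0.0000, -1.0000).
e_1·v_2 = 0.0000·(-4) + (-1.0000)·(-1) = 1.0000.
u_2 = v_2 − 1.0000·e_1 = (-4.0000, 0.0000).
‖u_2‖ = 4.0000, so e_2 = (-1.0000, 0.0000).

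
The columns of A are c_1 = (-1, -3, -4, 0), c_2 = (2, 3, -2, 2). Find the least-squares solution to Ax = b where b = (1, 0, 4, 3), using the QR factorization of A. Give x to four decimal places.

c_1 = (-1, -3, -4, 0); ‖c_1‖ = 5.0990, so q_1 = (-0.1961, -0.5883, -0.7845, 0.0000).
q_1·c_2 = (-0.1961)·2 + (-0.5883)·3 + (-0.7845)·(-2) + 0.0000·2 = -0.5883.
u_2 = c_2 + 0.5883·q_1 = (1.8846, 2.6538, -2.4615, 2.0000).
‖u_2‖ = 4.5447, so q_2 = (0.4147, 0.5839, -0.5416, 0.4401).
Qᵀb = (-3.3340, -0.4316).
Back-substitute: x_2 = -0.4316/4.5447 = -0.0950.
x_1 = (-3.3340 + 0.5883·(-0.0950))/5.0990 = -0.6648.

x = (-0.6648, -0.0950)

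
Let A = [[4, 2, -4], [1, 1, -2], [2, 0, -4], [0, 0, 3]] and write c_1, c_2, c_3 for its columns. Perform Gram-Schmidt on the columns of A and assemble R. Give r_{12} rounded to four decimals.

r_{12} = 1.9640

c_1 = (4, 1, 2, 0); ‖c_1‖ = 4.5826, so e_1 = (0.8729, 0.2182, 0.4364, 0.0000).
r_{12} = e_1·c_2 = 1.9640.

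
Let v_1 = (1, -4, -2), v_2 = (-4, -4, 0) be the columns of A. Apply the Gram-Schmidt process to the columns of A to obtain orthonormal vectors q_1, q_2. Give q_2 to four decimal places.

q_2 = (-0.9117, -0.3419, 0.2279)

v_1 = (1, -4, -2); ‖v_1‖ = 4.5826, so q_1 = (0.2182, -0.8729, -0.4364).
q_1·v_2 = 0.2182·(-4) + (-0.8729)·(-4) + (-0.4364)·0 = 2.6186.
u_2 = v_2 − 2.6186·q_1 = (-4.5714, -1.7143, 1.1429).
‖u_2‖ = 5.0143, so q_2 = (-0.9117, -0.3419, 0.2279).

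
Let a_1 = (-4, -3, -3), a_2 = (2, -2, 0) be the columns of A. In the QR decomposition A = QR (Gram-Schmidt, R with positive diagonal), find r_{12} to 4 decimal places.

a_1 = (-4, -3, -3); ‖a_1‖ = 5.8310, so q_1 = (-0.6860, -0.5145, -0.5145).
r_{12} = q_1·a_2 = -0.3430.

r_{12} = -0.3430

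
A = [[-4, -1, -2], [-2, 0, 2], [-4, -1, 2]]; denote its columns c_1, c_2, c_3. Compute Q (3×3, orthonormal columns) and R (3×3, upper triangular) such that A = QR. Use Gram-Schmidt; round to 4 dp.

q_1 = c_1/‖c_1‖ = (-4, -2, -4)/6.0000 = (-0.6667, -0.3333, -0.6667).
r_{12} = q_1·c_2 = 1.3333.
u_2 = c_2 − 1.3333·q_1 = (-0.1111, 0.4444, -0.1111).
‖u_2‖ = 0.4714, so q_2 = (-0.2357, 0.9428, -0.2357).
r_{13} = q_1·c_3 = -0.6667; r_{23} = q_2·c_3 = 1.8856.
u_3 = c_3 + 0.6667·q_1 − 1.8856·q_2 = (-2.0000, 0.0000, 2.0000).
‖u_3‖ = 2.8284, so q_3 = (-0.7071, 0.0000, 0.7071).

Q = [[-0.6667, -0.2357, -0.7071], [-0.3333, 0.9428, 0.0000], [-0.6667, -0.2357, 0.7071]], R = [[6.0000, 1.3333, -0.6667], [0.0000, 0.4714, 1.8856], [0.0000, 0.0000, 2.8284]]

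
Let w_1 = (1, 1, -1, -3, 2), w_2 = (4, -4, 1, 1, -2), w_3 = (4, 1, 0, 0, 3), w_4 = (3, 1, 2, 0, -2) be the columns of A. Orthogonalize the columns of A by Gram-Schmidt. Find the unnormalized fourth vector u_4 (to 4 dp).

u_4 = (0.9148, 2.0541, 1.5421, -0.7940, -1.9045)

w_1 = (1, 1, -1, -3, 2); ‖w_1‖ = 4.0000, so e_1 = (0.2500, 0.2500, -0.2500, -0.7500, 0.5000).
e_1·w_2 = 0.2500·4 + 0.2500·(-4) + (-0.2500)·1 + (-0.7500)·1 + 0.5000·(-2) = -2.0000.
u_2 = w_2 + 2.0000·e_1 = (4.5000, -3.5000, 0.5000, -0.5000, -1.0000).
‖u_2‖ = 5.8310, so e_2 = (0.7717, -0.6002, 0.0857, -0.0857, -0.1715).
e_1·w_3 = 0.2500·4 + 0.2500·1 + (-0.2500)·0 + (-0.7500)·0 + 0.5000·3 = 2.7500; e_2·w_3 = 0.7717·4 + (-0.6002)·1 + 0.0857·0 + (-0.0857)·0 + (-0.1715)·3 = 1.9722.
u_3 = w_3 − 2.7500·e_1 − 1.9722·e_2 = (1.7904, 1.4963, 0.5184, 2.2316, 1.9632).
‖u_3‖ = 3.8142, so e_3 = (0.4694, 0.3923, 0.1359, 0.5851, 0.5147).
e_1·w_4 = 0.2500·3 + 0.2500·1 + (-0.2500)·2 + (-0.7500)·0 + 0.5000·(-2) = -0.5000; e_2·w_4 = 0.7717·3 + (-0.6002)·1 + 0.0857·2 + (-0.0857)·0 + (-0.1715)·(-2) = 2.2295; e_3·w_4 = 0.4694·3 + 0.3923·1 + 0.1359·2 + 0.5851·0 + 0.5147·(-2) = 1.0429.
u_4 = w_4 + 0.5000·e_1 − 2.2295·e_2 − 1.0429·e_3 = (0.9148, 2.0541, 1.5421, -0.7940, -1.9045).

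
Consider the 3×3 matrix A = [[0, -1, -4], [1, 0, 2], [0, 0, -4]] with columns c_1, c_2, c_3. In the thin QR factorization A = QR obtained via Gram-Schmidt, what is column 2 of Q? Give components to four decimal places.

e_2 = (-1.0000, 0.0000, 0.0000)

c_1 = (0, 1, 0); ‖c_1‖ = 1.0000, so e_1 = (0.0000, 1.0000, 0.0000).
e_1·c_2 = 0.0000·(-1) + 1.0000·0 + 0.0000·0 = 0.0000.
u_2 = c_2 + 0.0000·e_1 = (-1.0000, 0.0000, 0.0000).
‖u_2‖ = 1.0000, so e_2 = (-1.0000, 0.0000, 0.0000).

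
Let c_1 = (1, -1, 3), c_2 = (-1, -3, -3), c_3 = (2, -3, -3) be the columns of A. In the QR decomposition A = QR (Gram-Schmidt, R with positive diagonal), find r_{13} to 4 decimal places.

r_{13} = -1.2060

c_1 = (1, -1, 3); ‖c_1‖ = 3.3166, so e_1 = (0.3015, -0.3015, 0.9045).
r_{13} = e_1·c_3 = -1.2060.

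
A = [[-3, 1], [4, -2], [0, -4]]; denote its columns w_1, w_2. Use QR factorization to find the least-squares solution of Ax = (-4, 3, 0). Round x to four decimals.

w_1 = (-3, 4, 0); ‖w_1‖ = 5.0000, so e_1 = (-0.6000, 0.8000, 0.0000).
e_1·w_2 = (-0.6000)·1 + 0.8000·(-2) + 0.0000·(-4) = -2.2000.
u_2 = w_2 + 2.2000·e_1 = (-0.3200, -0.2400, -4.0000).
‖u_2‖ = 4.0200, so e_2 = (-0.0796, -0.0597, -0.9950).
Qᵀb = (4.8000, 0.1393).
Back-substitute: x_2 = 0.1393/4.0200 = 0.0347.
x_1 = (4.8000 + 2.2000·0.0347)/5.0000 = 0.9752.

x = (0.9752, 0.0347)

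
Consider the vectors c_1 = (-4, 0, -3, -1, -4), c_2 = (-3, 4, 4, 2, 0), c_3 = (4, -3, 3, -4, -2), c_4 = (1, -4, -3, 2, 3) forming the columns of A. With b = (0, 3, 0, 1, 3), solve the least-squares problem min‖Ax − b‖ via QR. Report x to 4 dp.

x = (-0.6982, -0.4301, -0.7597, -0.6209)

c_1 = (-4, 0, -3, -1, -4); ‖c_1‖ = 6.4807, so e_1 = (-0.6172, 0.0000, -0.4629, -0.1543, -0.6172).
e_1·c_2 = (-0.6172)·(-3) + 0.0000·4 + (-0.4629)·4 + (-0.1543)·2 + (-0.6172)·0 = -0.3086.
u_2 = c_2 + 0.3086·e_1 = (-3.1905, 4.0000, 3.8571, 1.9524, -0.1905).
‖u_2‖ = 6.7011, so e_2 = (-0.4761, 0.5969, 0.5756, 0.2914, -0.0284).
e_1·c_3 = (-0.6172)·4 + 0.0000·(-3) + (-0.4629)·3 + (-0.1543)·(-4) + (-0.6172)·(-2) = -2.0059; e_2·c_3 = (-0.4761)·4 + 0.5969·(-3) + 0.5756·3 + 0.2914·(-4) + (-0.0284)·(-2) = -3.0770.
u_3 = c_3 + 2.0059·e_1 + 3.0770·e_2 = (1.2969, -1.1633, 3.8425, -3.4130, -3.3256).
‖u_3‖ = 6.3646, so e_3 = (0.2038, -0.1828, 0.6037, -0.5363, -0.5225).
e_1·c_4 = (-0.6172)·1 + 0.0000·(-4) + (-0.4629)·(-3) + (-0.1543)·2 + (-0.6172)·3 = -1.3887; e_2·c_4 = (-0.4761)·1 + 0.5969·(-4) + 0.5756·(-3) + 0.2914·2 + (-0.0284)·3 = -4.0931; e_3·c_4 = 0.2038·1 + (-0.1828)·(-4) + 0.6037·(-3) + (-0.5363)·2 + (-0.5225)·3 = -3.5163.
u_4 = c_4 + 1.3887·e_1 + 4.0931·e_2 + 3.5163·e_3 = (-1.0894, -2.1994, 0.8361, 1.0926, 0.1892).
‖u_4‖ = 2.8201, so e_4 = (-0.3863, -0.7799, 0.2965, 0.3874, 0.0671).
Qᵀb = (-2.0059, 1.9968, -2.6521, -1.7510).
Back-substitute: x_4 = -1.7510/2.8201 = -0.6209.
x_3 = (-2.6521 + 3.5163·(-0.6209))/6.3646 = -0.7597.
x_2 = (1.9968 + 3.0770·(-0.7597) + 4.0931·(-0.6209))/6.7011 = -0.4301.
x_1 = (-2.0059 + 0.3086·(-0.4301) + 2.0059·(-0.7597) + 1.3887·(-0.6209))/6.4807 = -0.6982.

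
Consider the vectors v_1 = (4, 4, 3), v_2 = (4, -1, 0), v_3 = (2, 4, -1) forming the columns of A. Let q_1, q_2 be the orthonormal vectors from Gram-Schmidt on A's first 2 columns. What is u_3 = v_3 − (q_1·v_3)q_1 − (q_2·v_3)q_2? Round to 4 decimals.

u_3 = (0.4014, 1.6058, -2.6763)

v_1 = (4, 4, 3); ‖v_1‖ = 6.4031, so q_1 = (0.6247, 0.6247, 0.4685).
q_1·v_2 = 0.6247·4 + 0.6247·(-1) + 0.4685·0 = 1.8741.
u_2 = v_2 − 1.8741·q_1 = (2.8293, -2.1707, -0.8780).
‖u_2‖ = 3.6726, so q_2 = (0.7704, -0.5911, -0.2391).
q_1·v_3 = 0.6247·2 + 0.6247·4 + 0.4685·(-1) = 3.2796; q_2·v_3 = 0.7704·2 + (-0.5911)·4 + (-0.2391)·(-1) = -0.5844.
u_3 = v_3 − 3.2796·q_1 + 0.5844·q_2 = (0.4014, 1.6058, -2.6763).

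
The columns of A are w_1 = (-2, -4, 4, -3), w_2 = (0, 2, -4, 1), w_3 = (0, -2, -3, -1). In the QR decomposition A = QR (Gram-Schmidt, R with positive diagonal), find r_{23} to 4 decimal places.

q_1 = w_1/‖w_1‖ = (-2, -4, 4, -3)/6.7082 = (-0.2981, -0.5963, 0.5963, -0.4472).
r_{12} = q_1·w_2 = -4.0249.
u_2 = w_2 + 4.0249·q_1 = (-1.2000, -0.4000, -1.6000, -0.8000).
‖u_2‖ = 2.1909, so q_2 = (-0.5477, -0.1826, -0.7303, -0.3651).
r_{23} = q_2·w_3 = 2.9212.

r_{23} = 2.9212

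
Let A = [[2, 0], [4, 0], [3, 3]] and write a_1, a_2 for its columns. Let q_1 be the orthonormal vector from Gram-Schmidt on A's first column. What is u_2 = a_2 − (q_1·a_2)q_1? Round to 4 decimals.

a_1 = (2, 4, 3); ‖a_1‖ = 5.3852, so q_1 = (0.3714, 0.7428, 0.5571).
q_1·a_2 = 0.3714·0 + 0.7428·0 + 0.5571·3 = 1.6713.
u_2 = a_2 − 1.6713·q_1 = (-0.6207, -1.2414, 2.0690).

u_2 = (-0.6207, -1.2414, 2.0690)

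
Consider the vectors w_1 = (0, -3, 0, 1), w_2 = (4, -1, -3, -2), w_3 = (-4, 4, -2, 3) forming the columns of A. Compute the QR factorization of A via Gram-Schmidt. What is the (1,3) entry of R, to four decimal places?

e_1 = w_1/‖w_1‖ = (0, -3, 0, 1)/3.1623 = (0.0000, -0.9487, 0.0000, 0.3162).
r_{13} = e_1·w_3 = -2.8460.

r_{13} = -2.8460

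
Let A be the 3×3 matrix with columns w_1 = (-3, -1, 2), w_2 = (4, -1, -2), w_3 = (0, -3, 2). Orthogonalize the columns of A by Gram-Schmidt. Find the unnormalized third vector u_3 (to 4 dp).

w_1 = (-3, -1, 2); ‖w_1‖ = 3.7417, so e_1 = (-0.8018, -0.2673, 0.5345).
e_1·w_2 = (-0.8018)·4 + (-0.2673)·(-1) + 0.5345·(-2) = -4.0089.
u_2 = w_2 + 4.0089·e_1 = (0.7857, -2.0714, 0.1429).
‖u_2‖ = 2.2200, so e_2 = (0.3539, -0.9331, 0.0643).
e_1·w_3 = (-0.8018)·0 + (-0.2673)·(-3) + 0.5345·2 = 1.8708; e_2·w_3 = 0.3539·0 + (-0.9331)·(-3) + 0.0643·2 = 2.9279.
u_3 = w_3 − 1.8708·e_1 − 2.9279·e_2 = (0.4638, 0.2319, 0.8116).

u_3 = (0.4638, 0.2319, 0.8116)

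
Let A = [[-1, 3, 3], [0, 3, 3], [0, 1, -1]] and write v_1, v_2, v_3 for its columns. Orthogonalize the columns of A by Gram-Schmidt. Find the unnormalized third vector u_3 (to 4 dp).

u_3 = (0.0000, 0.6000, -1.8000)

v_1 = (-1, 0, 0); ‖v_1‖ = 1.0000, so q_1 = (-1.0000, 0.0000, 0.0000).
q_1·v_2 = (-1.0000)·3 + 0.0000·3 + 0.0000·1 = -3.0000.
u_2 = v_2 + 3.0000·q_1 = (0.0000, 3.0000, 1.0000).
‖u_2‖ = 3.1623, so q_2 = (0.0000, 0.9487, 0.3162).
q_1·v_3 = (-1.0000)·3 + 0.0000·3 + 0.0000·(-1) = -3.0000; q_2·v_3 = 0.0000·3 + 0.9487·3 + 0.3162·(-1) = 2.5298.
u_3 = v_3 + 3.0000·q_1 − 2.5298·q_2 = (0.0000, 0.6000, -1.8000).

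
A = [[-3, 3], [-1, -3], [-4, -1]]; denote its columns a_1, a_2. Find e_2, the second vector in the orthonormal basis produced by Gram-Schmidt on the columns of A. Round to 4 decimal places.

a_1 = (-3, -1, -4); ‖a_1‖ = 5.0990, so e_1 = (-0.5883, -0.1961, -0.7845).
e_1·a_2 = (-0.5883)·3 + (-0.1961)·(-3) + (-0.7845)·(-1) = -0.3922.
u_2 = a_2 + 0.3922·e_1 = (2.7692, -3.0769, -1.3077).
‖u_2‖ = 4.3412, so e_2 = (0.6379, -0.7088, -0.3012).

e_2 = (0.6379, -0.7088, -0.3012)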